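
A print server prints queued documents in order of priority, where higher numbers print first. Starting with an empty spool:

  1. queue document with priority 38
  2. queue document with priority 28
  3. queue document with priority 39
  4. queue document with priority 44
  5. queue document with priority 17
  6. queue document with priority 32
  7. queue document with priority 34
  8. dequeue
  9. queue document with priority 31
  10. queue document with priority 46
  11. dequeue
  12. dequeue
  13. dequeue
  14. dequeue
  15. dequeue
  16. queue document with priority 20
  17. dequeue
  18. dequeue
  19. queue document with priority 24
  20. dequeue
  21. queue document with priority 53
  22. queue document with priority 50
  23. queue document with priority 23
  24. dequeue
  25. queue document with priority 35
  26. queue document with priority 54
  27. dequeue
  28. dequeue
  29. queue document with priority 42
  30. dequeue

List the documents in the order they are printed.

44, 46, 39, 38, 34, 32, 31, 28, 24, 53, 54, 50, 42

insert 38 → {38}
insert 28 → {38, 28}
insert 39 → {39, 38, 28}
insert 44 → {44, 39, 38, 28}
insert 17 → {44, 39, 38, 28, 17}
insert 32 → {44, 39, 38, 32, 28, 17}
insert 34 → {44, 39, 38, 34, 32, 28, 17}
dequeue → 44; now {39, 38, 34, 32, 28, 17}
insert 31 → {39, 38, 34, 32, 31, 28, 17}
insert 46 → {46, 39, 38, 34, 32, 31, 28, 17}
dequeue → 46; now {39, 38, 34, 32, 31, 28, 17}
dequeue → 39; now {38, 34, 32, 31, 28, 17}
dequeue → 38; now {34, 32, 31, 28, 17}
dequeue → 34; now {32, 31, 28, 17}
dequeue → 32; now {31, 28, 17}
insert 20 → {31, 28, 20, 17}
dequeue → 31; now {28, 20, 17}
dequeue → 28; now {20, 17}
insert 24 → {24, 20, 17}
dequeue → 24; now {20, 17}
insert 53 → {53, 20, 17}
insert 50 → {53, 50, 20, 17}
insert 23 → {53, 50, 23, 20, 17}
dequeue → 53; now {50, 23, 20, 17}
insert 35 → {50, 35, 23, 20, 17}
insert 54 → {54, 50, 35, 23, 20, 17}
dequeue → 54; now {50, 35, 23, 20, 17}
dequeue → 50; now {35, 23, 20, 17}
insert 42 → {42, 35, 23, 20, 17}
dequeue → 42; now {35, 23, 20, 17}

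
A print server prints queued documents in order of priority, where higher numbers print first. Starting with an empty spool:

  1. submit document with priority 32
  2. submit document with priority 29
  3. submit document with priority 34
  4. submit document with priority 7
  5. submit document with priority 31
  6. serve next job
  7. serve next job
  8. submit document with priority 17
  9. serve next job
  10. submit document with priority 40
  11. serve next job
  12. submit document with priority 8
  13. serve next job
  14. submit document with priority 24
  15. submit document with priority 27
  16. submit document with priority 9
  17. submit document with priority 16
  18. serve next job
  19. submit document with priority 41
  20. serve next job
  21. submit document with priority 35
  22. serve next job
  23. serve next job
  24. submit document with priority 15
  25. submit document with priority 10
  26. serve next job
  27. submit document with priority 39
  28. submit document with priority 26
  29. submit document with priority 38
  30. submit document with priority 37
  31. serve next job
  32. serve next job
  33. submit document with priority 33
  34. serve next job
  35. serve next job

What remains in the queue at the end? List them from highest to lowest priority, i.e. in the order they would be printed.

26 → 16 → 15 → 10 → 9 → 8 → 7

insert 32 → {32}
insert 29 → {32, 29}
insert 34 → {34, 32, 29}
insert 7 → {34, 32, 29, 7}
insert 31 → {34, 32, 31, 29, 7}
serve next job → 34; now {32, 31, 29, 7}
serve next job → 32; now {31, 29, 7}
insert 17 → {31, 29, 17, 7}
serve next job → 31; now {29, 17, 7}
insert 40 → {40, 29, 17, 7}
serve next job → 40; now {29, 17, 7}
insert 8 → {29, 17, 8, 7}
serve next job → 29; now {17, 8, 7}
insert 24 → {24, 17, 8, 7}
insert 27 → {27, 24, 17, 8, 7}
insert 9 → {27, 24, 17, 9, 8, 7}
insert 16 → {27, 24, 17, 16, 9, 8, 7}
serve next job → 27; now {24, 17, 16, 9, 8, 7}
insert 41 → {41, 24, 17, 16, 9, 8, 7}
serve next job → 41; now {24, 17, 16, 9, 8, 7}
insert 35 → {35, 24, 17, 16, 9, 8, 7}
serve next job → 35; now {24, 17, 16, 9, 8, 7}
serve next job → 24; now {17, 16, 9, 8, 7}
insert 15 → {17, 16, 15, 9, 8, 7}
insert 10 → {17, 16, 15, 10, 9, 8, 7}
serve next job → 17; now {16, 15, 10, 9, 8, 7}
insert 39 → {39, 16, 15, 10, 9, 8, 7}
insert 26 → {39, 26, 16, 15, 10, 9, 8, 7}
insert 38 → {39, 38, 26, 16, 15, 10, 9, 8, 7}
insert 37 → {39, 38, 37, 26, 16, 15, 10, 9, 8, 7}
serve next job → 39; now {38, 37, 26, 16, 15, 10, 9, 8, 7}
serve next job → 38; now {37, 26, 16, 15, 10, 9, 8, 7}
insert 33 → {37, 33, 26, 16, 15, 10, 9, 8, 7}
serve next job → 37; now {33, 26, 16, 15, 10, 9, 8, 7}
serve next job → 33; now {26, 16, 15, 10, 9, 8, 7}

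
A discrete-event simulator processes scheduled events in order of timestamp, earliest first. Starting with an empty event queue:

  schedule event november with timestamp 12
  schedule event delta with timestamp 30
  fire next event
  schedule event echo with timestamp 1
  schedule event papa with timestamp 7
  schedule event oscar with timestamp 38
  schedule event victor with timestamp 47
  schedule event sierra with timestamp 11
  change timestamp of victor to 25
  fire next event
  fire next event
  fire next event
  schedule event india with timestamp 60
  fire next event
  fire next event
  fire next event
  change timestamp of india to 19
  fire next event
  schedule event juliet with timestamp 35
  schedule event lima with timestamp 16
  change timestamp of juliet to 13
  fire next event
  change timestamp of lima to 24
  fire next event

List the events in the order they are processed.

november → echo → papa → sierra → victor → delta → oscar → india → juliet → lima

add november (timestamp 12) → {november:12}
add delta (timestamp 30) → {november:12, delta:30}
fire next event → november; now {delta:30}
add echo (timestamp 1) → {echo:1, delta:30}
add papa (timestamp 7) → {echo:1, papa:7, delta:30}
add oscar (timestamp 38) → {echo:1, papa:7, delta:30, oscar:38}
add victor (timestamp 47) → {echo:1, papa:7, delta:30, oscar:38, victor:47}
add sierra (timestamp 11) → {echo:1, papa:7, sierra:11, delta:30, oscar:38, victor:47}
update victor to timestamp 25 → {echo:1, papa:7, sierra:11, victor:25, delta:30, oscar:38}
fire next event → echo; now {papa:7, sierra:11, victor:25, delta:30, oscar:38}
fire next event → papa; now {sierra:11, victor:25, delta:30, oscar:38}
fire next event → sierra; now {victor:25, delta:30, oscar:38}
add india (timestamp 60) → {victor:25, delta:30, oscar:38, india:60}
fire next event → victor; now {delta:30, oscar:38, india:60}
fire next event → delta; now {oscar:38, india:60}
fire next event → oscar; now {india:60}
update india to timestamp 19 → {india:19}
fire next event → india; now {}
add juliet (timestamp 35) → {juliet:35}
add lima (timestamp 16) → {lima:16, juliet:35}
update juliet to timestamp 13 → {juliet:13, lima:16}
fire next event → juliet; now {lima:16}
update lima to timestamp 24 → {lima:24}
fire next event → lima; now {}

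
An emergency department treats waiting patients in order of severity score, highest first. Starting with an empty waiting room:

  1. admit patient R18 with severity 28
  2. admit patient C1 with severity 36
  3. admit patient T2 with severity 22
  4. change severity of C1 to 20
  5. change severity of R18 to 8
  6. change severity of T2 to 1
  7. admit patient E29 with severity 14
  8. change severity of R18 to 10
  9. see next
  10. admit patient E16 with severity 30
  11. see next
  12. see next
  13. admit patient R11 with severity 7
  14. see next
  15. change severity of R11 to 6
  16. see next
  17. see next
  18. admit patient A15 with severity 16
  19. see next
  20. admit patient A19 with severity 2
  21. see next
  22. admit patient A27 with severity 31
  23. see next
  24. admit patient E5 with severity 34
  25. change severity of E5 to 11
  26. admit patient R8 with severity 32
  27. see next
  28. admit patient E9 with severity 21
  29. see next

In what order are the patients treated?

add R18 (severity 28) → {R18:28}
add C1 (severity 36) → {C1:36, R18:28}
add T2 (severity 22) → {C1:36, R18:28, T2:22}
update C1 to severity 20 → {R18:28, T2:22, C1:20}
update R18 to severity 8 → {T2:22, C1:20, R18:8}
update T2 to severity 1 → {C1:20, R18:8, T2:1}
add E29 (severity 14) → {C1:20, E29:14, R18:8, T2:1}
update R18 to severity 10 → {C1:20, E29:14, R18:10, T2:1}
see next → C1; now {E29:14, R18:10, T2:1}
add E16 (severity 30) → {E16:30, E29:14, R18:10, T2:1}
see next → E16; now {E29:14, R18:10, T2:1}
see next → E29; now {R18:10, T2:1}
add R11 (severity 7) → {R18:10, R11:7, T2:1}
see next → R18; now {R11:7, T2:1}
update R11 to severity 6 → {R11:6, T2:1}
see next → R11; now {T2:1}
see next → T2; now {}
add A15 (severity 16) → {A15:16}
see next → A15; now {}
add A19 (severity 2) → {A19:2}
see next → A19; now {}
add A27 (severity 31) → {A27:31}
see next → A27; now {}
add E5 (severity 34) → {E5:34}
update E5 to severity 11 → {E5:11}
add R8 (severity 32) → {R8:32, E5:11}
see next → R8; now {E5:11}
add E9 (severity 21) → {E9:21, E5:11}
see next → E9; now {E5:11}

C1 → E16 → E29 → R18 → R11 → T2 → A15 → A19 → A27 → R8 → E9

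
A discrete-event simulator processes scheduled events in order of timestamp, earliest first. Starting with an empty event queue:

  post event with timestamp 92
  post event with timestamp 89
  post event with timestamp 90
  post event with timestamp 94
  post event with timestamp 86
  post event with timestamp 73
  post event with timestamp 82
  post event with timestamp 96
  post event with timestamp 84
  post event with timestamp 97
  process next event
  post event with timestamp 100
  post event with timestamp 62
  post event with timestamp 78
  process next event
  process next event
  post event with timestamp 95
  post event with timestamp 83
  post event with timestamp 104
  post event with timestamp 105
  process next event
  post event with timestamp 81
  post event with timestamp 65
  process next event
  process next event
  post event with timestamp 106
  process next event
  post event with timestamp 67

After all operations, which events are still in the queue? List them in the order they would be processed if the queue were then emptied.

insert 92 → {92}
insert 89 → {89, 92}
insert 90 → {89, 90, 92}
insert 94 → {89, 90, 92, 94}
insert 86 → {86, 89, 90, 92, 94}
insert 73 → {73, 86, 89, 90, 92, 94}
insert 82 → {73, 82, 86, 89, 90, 92, 94}
insert 96 → {73, 82, 86, 89, 90, 92, 94, 96}
insert 84 → {73, 82, 84, 86, 89, 90, 92, 94, 96}
insert 97 → {73, 82, 84, 86, 89, 90, 92, 94, 96, 97}
process next event → 73; now {82, 84, 86, 89, 90, 92, 94, 96, 97}
insert 100 → {82, 84, 86, 89, 90, 92, 94, 96, 97, 100}
insert 62 → {62, 82, 84, 86, 89, 90, 92, 94, 96, 97, 100}
insert 78 → {62, 78, 82, 84, 86, 89, 90, 92, 94, 96, 97, 100}
process next event → 62; now {78, 82, 84, 86, 89, 90, 92, 94, 96, 97, 100}
process next event → 78; now {82, 84, 86, 89, 90, 92, 94, 96, 97, 100}
insert 95 → {82, 84, 86, 89, 90, 92, 94, 95, 96, 97, 100}
insert 83 → {82, 83, 84, 86, 89, 90, 92, 94, 95, 96, 97, 100}
insert 104 → {82, 83, 84, 86, 89, 90, 92, 94, 95, 96, 97, 100, 104}
insert 105 → {82, 83, 84, 86, 89, 90, 92, 94, 95, 96, 97, 100, 104, 105}
process next event → 82; now {83, 84, 86, 89, 90, 92, 94, 95, 96, 97, 100, 104, 105}
insert 81 → {81, 83, 84, 86, 89, 90, 92, 94, 95, 96, 97, 100, 104, 105}
insert 65 → {65, 81, 83, 84, 86, 89, 90, 92, 94, 95, 96, 97, 100, 104, 105}
process next event → 65; now {81, 83, 84, 86, 89, 90, 92, 94, 95, 96, 97, 100, 104, 105}
process next event → 81; now {83, 84, 86, 89, 90, 92, 94, 95, 96, 97, 100, 104, 105}
insert 106 → {83, 84, 86, 89, 90, 92, 94, 95, 96, 97, 100, 104, 105, 106}
process next event → 83; now {84, 86, 89, 90, 92, 94, 95, 96, 97, 100, 104, 105, 106}
insert 67 → {67, 84, 86, 89, 90, 92, 94, 95, 96, 97, 100, 104, 105, 106}

67 → 84 → 86 → 89 → 90 → 92 → 94 → 95 → 96 → 97 → 100 → 104 → 105 → 106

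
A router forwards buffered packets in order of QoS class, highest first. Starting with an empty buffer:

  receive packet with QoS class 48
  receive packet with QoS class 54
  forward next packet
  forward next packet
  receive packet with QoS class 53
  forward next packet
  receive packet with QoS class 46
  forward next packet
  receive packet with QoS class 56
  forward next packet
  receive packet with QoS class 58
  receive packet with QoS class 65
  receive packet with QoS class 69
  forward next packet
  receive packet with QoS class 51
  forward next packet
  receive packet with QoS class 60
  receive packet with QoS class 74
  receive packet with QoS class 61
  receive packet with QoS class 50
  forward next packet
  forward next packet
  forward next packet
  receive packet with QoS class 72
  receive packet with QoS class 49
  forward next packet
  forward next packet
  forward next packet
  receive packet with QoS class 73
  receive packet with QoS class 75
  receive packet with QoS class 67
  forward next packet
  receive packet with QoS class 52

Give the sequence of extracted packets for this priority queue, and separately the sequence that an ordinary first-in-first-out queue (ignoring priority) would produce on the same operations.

insert 48 → {48}
insert 54 → {54, 48}
forward next packet → 54; now {48}
forward next packet → 48; now {}
insert 53 → {53}
forward next packet → 53; now {}
insert 46 → {46}
forward next packet → 46; now {}
insert 56 → {56}
forward next packet → 56; now {}
insert 58 → {58}
insert 65 → {65, 58}
insert 69 → {69, 65, 58}
forward next packet → 69; now {65, 58}
insert 51 → {65, 58, 51}
forward next packet → 65; now {58, 51}
insert 60 → {60, 58, 51}
insert 74 → {74, 60, 58, 51}
insert 61 → {74, 61, 60, 58, 51}
insert 50 → {74, 61, 60, 58, 51, 50}
forward next packet → 74; now {61, 60, 58, 51, 50}
forward next packet → 61; now {60, 58, 51, 50}
forward next packet → 60; now {58, 51, 50}
insert 72 → {72, 58, 51, 50}
insert 49 → {72, 58, 51, 50, 49}
forward next packet → 72; now {58, 51, 50, 49}
forward next packet → 58; now {51, 50, 49}
forward next packet → 51; now {50, 49}
insert 73 → {73, 50, 49}
insert 75 → {75, 73, 50, 49}
insert 67 → {75, 73, 67, 50, 49}
forward next packet → 75; now {73, 67, 50, 49}
insert 52 → {73, 67, 52, 50, 49}

priority queue: [54, 48, 53, 46, 56, 69, 65, 74, 61, 60, 72, 58, 51, 75]; FIFO queue: 48 → 54 → 53 → 46 → 56 → 58 → 65 → 69 → 51 → 60 → 74 → 61 → 50 → 72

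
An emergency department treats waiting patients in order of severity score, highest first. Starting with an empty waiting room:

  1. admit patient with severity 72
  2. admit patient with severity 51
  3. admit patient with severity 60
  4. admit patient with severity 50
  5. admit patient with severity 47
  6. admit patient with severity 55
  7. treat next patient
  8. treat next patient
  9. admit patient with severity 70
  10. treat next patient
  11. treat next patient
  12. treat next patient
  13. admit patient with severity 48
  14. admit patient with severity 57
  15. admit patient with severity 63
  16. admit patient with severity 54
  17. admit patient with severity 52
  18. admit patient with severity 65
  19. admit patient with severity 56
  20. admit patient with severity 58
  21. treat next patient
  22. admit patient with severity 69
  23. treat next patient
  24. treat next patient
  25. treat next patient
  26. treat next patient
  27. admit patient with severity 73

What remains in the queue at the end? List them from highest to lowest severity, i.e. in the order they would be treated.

73 → 56 → 54 → 52 → 50 → 48 → 47

insert 72 → {72}
insert 51 → {72, 51}
insert 60 → {72, 60, 51}
insert 50 → {72, 60, 51, 50}
insert 47 → {72, 60, 51, 50, 47}
insert 55 → {72, 60, 55, 51, 50, 47}
treat next patient → 72; now {60, 55, 51, 50, 47}
treat next patient → 60; now {55, 51, 50, 47}
insert 70 → {70, 55, 51, 50, 47}
treat next patient → 70; now {55, 51, 50, 47}
treat next patient → 55; now {51, 50, 47}
treat next patient → 51; now {50, 47}
insert 48 → {50, 48, 47}
insert 57 → {57, 50, 48, 47}
insert 63 → {63, 57, 50, 48, 47}
insert 54 → {63, 57, 54, 50, 48, 47}
insert 52 → {63, 57, 54, 52, 50, 48, 47}
insert 65 → {65, 63, 57, 54, 52, 50, 48, 47}
insert 56 → {65, 63, 57, 56, 54, 52, 50, 48, 47}
insert 58 → {65, 63, 58, 57, 56, 54, 52, 50, 48, 47}
treat next patient → 65; now {63, 58, 57, 56, 54, 52, 50, 48, 47}
insert 69 → {69, 63, 58, 57, 56, 54, 52, 50, 48, 47}
treat next patient → 69; now {63, 58, 57, 56, 54, 52, 50, 48, 47}
treat next patient → 63; now {58, 57, 56, 54, 52, 50, 48, 47}
treat next patient → 58; now {57, 56, 54, 52, 50, 48, 47}
treat next patient → 57; now {56, 54, 52, 50, 48, 47}
insert 73 → {73, 56, 54, 52, 50, 48, 47}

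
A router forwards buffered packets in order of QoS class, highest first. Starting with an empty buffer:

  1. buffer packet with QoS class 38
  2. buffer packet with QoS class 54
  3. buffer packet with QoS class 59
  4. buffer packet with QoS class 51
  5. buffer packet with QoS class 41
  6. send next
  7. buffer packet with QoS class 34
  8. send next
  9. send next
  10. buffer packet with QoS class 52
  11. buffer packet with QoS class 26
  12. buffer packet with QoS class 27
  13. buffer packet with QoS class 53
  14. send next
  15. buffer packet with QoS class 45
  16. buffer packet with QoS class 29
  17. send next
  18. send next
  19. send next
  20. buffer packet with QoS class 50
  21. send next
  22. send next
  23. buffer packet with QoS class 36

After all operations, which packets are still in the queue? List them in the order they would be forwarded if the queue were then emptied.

insert 38 → {38}
insert 54 → {54, 38}
insert 59 → {59, 54, 38}
insert 51 → {59, 54, 51, 38}
insert 41 → {59, 54, 51, 41, 38}
send next → 59; now {54, 51, 41, 38}
insert 34 → {54, 51, 41, 38, 34}
send next → 54; now {51, 41, 38, 34}
send next → 51; now {41, 38, 34}
insert 52 → {52, 41, 38, 34}
insert 26 → {52, 41, 38, 34, 26}
insert 27 → {52, 41, 38, 34, 27, 26}
insert 53 → {53, 52, 41, 38, 34, 27, 26}
send next → 53; now {52, 41, 38, 34, 27, 26}
insert 45 → {52, 45, 41, 38, 34, 27, 26}
insert 29 → {52, 45, 41, 38, 34, 29, 27, 26}
send next → 52; now {45, 41, 38, 34, 29, 27, 26}
send next → 45; now {41, 38, 34, 29, 27, 26}
send next → 41; now {38, 34, 29, 27, 26}
insert 50 → {50, 38, 34, 29, 27, 26}
send next → 50; now {38, 34, 29, 27, 26}
send next → 38; now {34, 29, 27, 26}
insert 36 → {36, 34, 29, 27, 26}

36 → 34 → 29 → 27 → 26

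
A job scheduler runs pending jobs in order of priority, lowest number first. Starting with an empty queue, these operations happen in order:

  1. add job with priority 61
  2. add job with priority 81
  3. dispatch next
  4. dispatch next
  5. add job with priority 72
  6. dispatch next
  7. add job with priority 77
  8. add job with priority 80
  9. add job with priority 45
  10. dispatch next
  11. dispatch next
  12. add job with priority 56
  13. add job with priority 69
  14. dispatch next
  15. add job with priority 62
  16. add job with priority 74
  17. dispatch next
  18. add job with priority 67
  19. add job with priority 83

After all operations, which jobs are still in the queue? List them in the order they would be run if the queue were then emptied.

insert 61 → {61}
insert 81 → {61, 81}
dispatch next → 61; now {81}
dispatch next → 81; now {}
insert 72 → {72}
dispatch next → 72; now {}
insert 77 → {77}
insert 80 → {77, 80}
insert 45 → {45, 77, 80}
dispatch next → 45; now {77, 80}
dispatch next → 77; now {80}
insert 56 → {56, 80}
insert 69 → {56, 69, 80}
dispatch next → 56; now {69, 80}
insert 62 → {62, 69, 80}
insert 74 → {62, 69, 74, 80}
dispatch next → 62; now {69, 74, 80}
insert 67 → {67, 69, 74, 80}
insert 83 → {67, 69, 74, 80, 83}

67, 69, 74, 80, 83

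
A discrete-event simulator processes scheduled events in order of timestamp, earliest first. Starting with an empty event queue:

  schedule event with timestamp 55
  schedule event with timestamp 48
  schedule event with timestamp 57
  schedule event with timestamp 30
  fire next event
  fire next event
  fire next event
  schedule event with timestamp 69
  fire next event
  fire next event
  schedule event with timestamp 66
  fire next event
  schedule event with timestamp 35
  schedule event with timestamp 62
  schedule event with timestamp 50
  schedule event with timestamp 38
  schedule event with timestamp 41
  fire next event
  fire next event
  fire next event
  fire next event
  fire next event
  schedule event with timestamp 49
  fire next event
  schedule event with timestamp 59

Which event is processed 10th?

insert 55 → {55}
insert 48 → {48, 55}
insert 57 → {48, 55, 57}
insert 30 → {30, 48, 55, 57}
fire next event → 30; now {48, 55, 57}
fire next event → 48; now {55, 57}
fire next event → 55; now {57}
insert 69 → {57, 69}
fire next event → 57; now {69}
fire next event → 69; now {}
insert 66 → {66}
fire next event → 66; now {}
insert 35 → {35}
insert 62 → {35, 62}
insert 50 → {35, 50, 62}
insert 38 → {35, 38, 50, 62}
insert 41 → {35, 38, 41, 50, 62}
fire next event → 35; now {38, 41, 50, 62}
fire next event → 38; now {41, 50, 62}
fire next event → 41; now {50, 62}
fire next event → 50; now {62}
fire next event → 62; now {}
insert 49 → {49}
fire next event → 49; now {}
insert 59 → {59}

50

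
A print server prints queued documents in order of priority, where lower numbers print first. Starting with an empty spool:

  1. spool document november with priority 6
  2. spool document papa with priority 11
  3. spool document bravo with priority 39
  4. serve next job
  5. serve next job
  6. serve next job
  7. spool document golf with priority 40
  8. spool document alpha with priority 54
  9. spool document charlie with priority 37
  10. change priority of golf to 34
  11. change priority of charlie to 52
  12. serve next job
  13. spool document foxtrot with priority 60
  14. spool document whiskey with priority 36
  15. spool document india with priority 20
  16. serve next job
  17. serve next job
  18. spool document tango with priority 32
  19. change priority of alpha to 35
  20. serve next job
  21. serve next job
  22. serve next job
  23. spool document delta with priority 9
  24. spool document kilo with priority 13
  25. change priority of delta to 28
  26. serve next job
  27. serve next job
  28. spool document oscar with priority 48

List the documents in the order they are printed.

add november (priority 6) → {november:6}
add papa (priority 11) → {november:6, papa:11}
add bravo (priority 39) → {november:6, papa:11, bravo:39}
serve next job → november; now {papa:11, bravo:39}
serve next job → papa; now {bravo:39}
serve next job → bravo; now {}
add golf (priority 40) → {golf:40}
add alpha (priority 54) → {golf:40, alpha:54}
add charlie (priority 37) → {charlie:37, golf:40, alpha:54}
update golf to priority 34 → {golf:34, charlie:37, alpha:54}
update charlie to priority 52 → {golf:34, charlie:52, alpha:54}
serve next job → golf; now {charlie:52, alpha:54}
add foxtrot (priority 60) → {charlie:52, alpha:54, foxtrot:60}
add whiskey (priority 36) → {whiskey:36, charlie:52, alpha:54, foxtrot:60}
add india (priority 20) → {india:20, whiskey:36, charlie:52, alpha:54, foxtrot:60}
serve next job → india; now {whiskey:36, charlie:52, alpha:54, foxtrot:60}
serve next job → whiskey; now {charlie:52, alpha:54, foxtrot:60}
add tango (priority 32) → {tango:32, charlie:52, alpha:54, foxtrot:60}
update alpha to priority 35 → {tango:32, alpha:35, charlie:52, foxtrot:60}
serve next job → tango; now {alpha:35, charlie:52, foxtrot:60}
serve next job → alpha; now {charlie:52, foxtrot:60}
serve next job → charlie; now {foxtrot:60}
add delta (priority 9) → {delta:9, foxtrot:60}
add kilo (priority 13) → {delta:9, kilo:13, foxtrot:60}
update delta to priority 28 → {kilo:13, delta:28, foxtrot:60}
serve next job → kilo; now {delta:28, foxtrot:60}
serve next job → delta; now {foxtrot:60}
add oscar (priority 48) → {oscar:48, foxtrot:60}

[november, papa, bravo, golf, india, whiskey, tango, alpha, charlie, kilo, delta]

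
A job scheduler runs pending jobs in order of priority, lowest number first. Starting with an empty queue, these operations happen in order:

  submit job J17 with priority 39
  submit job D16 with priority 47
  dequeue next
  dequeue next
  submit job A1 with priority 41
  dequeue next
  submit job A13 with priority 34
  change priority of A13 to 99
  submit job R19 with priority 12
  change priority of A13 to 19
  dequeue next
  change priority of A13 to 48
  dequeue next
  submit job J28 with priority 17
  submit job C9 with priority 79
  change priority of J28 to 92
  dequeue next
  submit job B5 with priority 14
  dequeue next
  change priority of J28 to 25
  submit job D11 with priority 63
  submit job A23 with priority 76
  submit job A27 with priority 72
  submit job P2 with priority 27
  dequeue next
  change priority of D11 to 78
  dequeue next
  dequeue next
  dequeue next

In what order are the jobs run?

add J17 (priority 39) → {J17:39}
add D16 (priority 47) → {J17:39, D16:47}
dequeue next → J17; now {D16:47}
dequeue next → D16; now {}
add A1 (priority 41) → {A1:41}
dequeue next → A1; now {}
add A13 (priority 34) → {A13:34}
update A13 to priority 99 → {A13:99}
add R19 (priority 12) → {R19:12, A13:99}
update A13 to priority 19 → {R19:12, A13:19}
dequeue next → R19; now {A13:19}
update A13 to priority 48 → {A13:48}
dequeue next → A13; now {}
add J28 (priority 17) → {J28:17}
add C9 (priority 79) → {J28:17, C9:79}
update J28 to priority 92 → {C9:79, J28:92}
dequeue next → C9; now {J28:92}
add B5 (priority 14) → {B5:14, J28:92}
dequeue next → B5; now {J28:92}
update J28 to priority 25 → {J28:25}
add D11 (priority 63) → {J28:25, D11:63}
add A23 (priority 76) → {J28:25, D11:63, A23:76}
add A27 (priority 72) → {J28:25, D11:63, A27:72, A23:76}
add P2 (priority 27) → {J28:25, P2:27, D11:63, A27:72, A23:76}
dequeue next → J28; now {P2:27, D11:63, A27:72, A23:76}
update D11 to priority 78 → {P2:27, A27:72, A23:76, D11:78}
dequeue next → P2; now {A27:72, A23:76, D11:78}
dequeue next → A27; now {A23:76, D11:78}
dequeue next → A23; now {D11:78}

J17, D16, A1, R19, A13, C9, B5, J28, P2, A27, A23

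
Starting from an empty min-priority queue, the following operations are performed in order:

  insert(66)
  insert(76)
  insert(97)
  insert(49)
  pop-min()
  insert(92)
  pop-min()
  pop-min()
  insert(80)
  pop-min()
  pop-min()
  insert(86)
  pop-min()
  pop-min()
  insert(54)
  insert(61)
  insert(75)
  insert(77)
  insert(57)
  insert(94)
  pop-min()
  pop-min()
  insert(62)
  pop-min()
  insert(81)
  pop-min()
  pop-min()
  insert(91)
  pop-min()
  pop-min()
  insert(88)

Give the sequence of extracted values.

insert 66 → {66}
insert 76 → {66, 76}
insert 97 → {66, 76, 97}
insert 49 → {49, 66, 76, 97}
pop-min → 49; now {66, 76, 97}
insert 92 → {66, 76, 92, 97}
pop-min → 66; now {76, 92, 97}
pop-min → 76; now {92, 97}
insert 80 → {80, 92, 97}
pop-min → 80; now {92, 97}
pop-min → 92; now {97}
insert 86 → {86, 97}
pop-min → 86; now {97}
pop-min → 97; now {}
insert 54 → {54}
insert 61 → {54, 61}
insert 75 → {54, 61, 75}
insert 77 → {54, 61, 75, 77}
insert 57 → {54, 57, 61, 75, 77}
insert 94 → {54, 57, 61, 75, 77, 94}
pop-min → 54; now {57, 61, 75, 77, 94}
pop-min → 57; now {61, 75, 77, 94}
insert 62 → {61, 62, 75, 77, 94}
pop-min → 61; now {62, 75, 77, 94}
insert 81 → {62, 75, 77, 81, 94}
pop-min → 62; now {75, 77, 81, 94}
pop-min → 75; now {77, 81, 94}
insert 91 → {77, 81, 91, 94}
pop-min → 77; now {81, 91, 94}
pop-min → 81; now {91, 94}
insert 88 → {88, 91, 94}

49, 66, 76, 80, 92, 86, 97, 54, 57, 61, 62, 75, 77, 81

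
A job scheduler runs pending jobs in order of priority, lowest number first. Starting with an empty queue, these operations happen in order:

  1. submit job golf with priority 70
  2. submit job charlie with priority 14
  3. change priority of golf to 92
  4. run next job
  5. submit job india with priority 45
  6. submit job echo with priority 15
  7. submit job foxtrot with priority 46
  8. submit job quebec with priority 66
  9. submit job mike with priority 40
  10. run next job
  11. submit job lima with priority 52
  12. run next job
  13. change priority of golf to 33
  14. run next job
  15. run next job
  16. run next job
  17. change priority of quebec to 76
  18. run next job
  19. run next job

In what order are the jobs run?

charlie, echo, mike, golf, india, foxtrot, lima, quebec

add golf (priority 70) → {golf:70}
add charlie (priority 14) → {charlie:14, golf:70}
update golf to priority 92 → {charlie:14, golf:92}
run next job → charlie; now {golf:92}
add india (priority 45) → {india:45, golf:92}
add echo (priority 15) → {echo:15, india:45, golf:92}
add foxtrot (priority 46) → {echo:15, india:45, foxtrot:46, golf:92}
add quebec (priority 66) → {echo:15, india:45, foxtrot:46, quebec:66, golf:92}
add mike (priority 40) → {echo:15, mike:40, india:45, foxtrot:46, quebec:66, golf:92}
run next job → echo; now {mike:40, india:45, foxtrot:46, quebec:66, golf:92}
add lima (priority 52) → {mike:40, india:45, foxtrot:46, lima:52, quebec:66, golf:92}
run next job → mike; now {india:45, foxtrot:46, lima:52, quebec:66, golf:92}
update golf to priority 33 → {golf:33, india:45, foxtrot:46, lima:52, quebec:66}
run next job → golf; now {india:45, foxtrot:46, lima:52, quebec:66}
run next job → india; now {foxtrot:46, lima:52, quebec:66}
run next job → foxtrot; now {lima:52, quebec:66}
update quebec to priority 76 → {lima:52, quebec:76}
run next job → lima; now {quebec:76}
run next job → quebec; now {}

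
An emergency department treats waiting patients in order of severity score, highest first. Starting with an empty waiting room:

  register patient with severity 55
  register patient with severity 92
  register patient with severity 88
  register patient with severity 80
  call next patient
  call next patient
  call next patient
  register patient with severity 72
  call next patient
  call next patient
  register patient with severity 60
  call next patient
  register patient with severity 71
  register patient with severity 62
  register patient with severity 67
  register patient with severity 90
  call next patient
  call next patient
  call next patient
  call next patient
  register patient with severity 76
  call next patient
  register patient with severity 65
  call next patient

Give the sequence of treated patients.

insert 55 → {55}
insert 92 → {92, 55}
insert 88 → {92, 88, 55}
insert 80 → {92, 88, 80, 55}
call next patient → 92; now {88, 80, 55}
call next patient → 88; now {80, 55}
call next patient → 80; now {55}
insert 72 → {72, 55}
call next patient → 72; now {55}
call next patient → 55; now {}
insert 60 → {60}
call next patient → 60; now {}
insert 71 → {71}
insert 62 → {71, 62}
insert 67 → {71, 67, 62}
insert 90 → {90, 71, 67, 62}
call next patient → 90; now {71, 67, 62}
call next patient → 71; now {67, 62}
call next patient → 67; now {62}
call next patient → 62; now {}
insert 76 → {76}
call next patient → 76; now {}
insert 65 → {65}
call next patient → 65; now {}

92 → 88 → 80 → 72 → 55 → 60 → 90 → 71 → 67 → 62 → 76 → 65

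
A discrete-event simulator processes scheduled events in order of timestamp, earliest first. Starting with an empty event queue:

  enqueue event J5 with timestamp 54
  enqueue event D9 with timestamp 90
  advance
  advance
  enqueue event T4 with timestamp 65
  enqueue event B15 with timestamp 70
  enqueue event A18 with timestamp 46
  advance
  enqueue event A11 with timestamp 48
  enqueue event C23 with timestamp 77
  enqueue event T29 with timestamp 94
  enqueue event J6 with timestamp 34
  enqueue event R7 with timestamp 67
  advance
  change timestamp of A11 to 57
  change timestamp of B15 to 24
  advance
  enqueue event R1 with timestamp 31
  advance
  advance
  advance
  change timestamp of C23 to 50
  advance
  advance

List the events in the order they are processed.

add J5 (timestamp 54) → {J5:54}
add D9 (timestamp 90) → {J5:54, D9:90}
advance → J5; now {D9:90}
advance → D9; now {}
add T4 (timestamp 65) → {T4:65}
add B15 (timestamp 70) → {T4:65, B15:70}
add A18 (timestamp 46) → {A18:46, T4:65, B15:70}
advance → A18; now {T4:65, B15:70}
add A11 (timestamp 48) → {A11:48, T4:65, B15:70}
add C23 (timestamp 77) → {A11:48, T4:65, B15:70, C23:77}
add T29 (timestamp 94) → {A11:48, T4:65, B15:70, C23:77, T29:94}
add J6 (timestamp 34) → {J6:34, A11:48, T4:65, B15:70, C23:77, T29:94}
add R7 (timestamp 67) → {J6:34, A11:48, T4:65, R7:67, B15:70, C23:77, T29:94}
advance → J6; now {A11:48, T4:65, R7:67, B15:70, C23:77, T29:94}
update A11 to timestamp 57 → {A11:57, T4:65, R7:67, B15:70, C23:77, T29:94}
update B15 to timestamp 24 → {B15:24, A11:57, T4:65, R7:67, C23:77, T29:94}
advance → B15; now {A11:57, T4:65, R7:67, C23:77, T29:94}
add R1 (timestamp 31) → {R1:31, A11:57, T4:65, R7:67, C23:77, T29:94}
advance → R1; now {A11:57, T4:65, R7:67, C23:77, T29:94}
advance → A11; now {T4:65, R7:67, C23:77, T29:94}
advance → T4; now {R7:67, C23:77, T29:94}
update C23 to timestamp 50 → {C23:50, R7:67, T29:94}
advance → C23; now {R7:67, T29:94}
advance → R7; now {T29:94}

[J5, D9, A18, J6, B15, R1, A11, T4, C23, R7]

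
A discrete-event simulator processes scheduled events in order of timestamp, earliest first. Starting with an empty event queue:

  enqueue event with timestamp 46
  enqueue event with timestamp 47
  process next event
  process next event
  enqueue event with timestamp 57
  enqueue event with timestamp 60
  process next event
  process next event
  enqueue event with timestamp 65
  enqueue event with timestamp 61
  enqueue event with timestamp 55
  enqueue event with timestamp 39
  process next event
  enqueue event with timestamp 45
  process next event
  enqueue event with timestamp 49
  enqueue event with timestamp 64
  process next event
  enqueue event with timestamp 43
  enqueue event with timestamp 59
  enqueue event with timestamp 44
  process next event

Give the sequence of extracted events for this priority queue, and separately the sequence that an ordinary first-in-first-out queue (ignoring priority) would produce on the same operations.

priority queue: [46, 47, 57, 60, 39, 45, 49, 43]; FIFO queue: 46, 47, 57, 60, 65, 61, 55, 39

insert 46 → {46}
insert 47 → {46, 47}
process next event → 46; now {47}
process next event → 47; now {}
insert 57 → {57}
insert 60 → {57, 60}
process next event → 57; now {60}
process next event → 60; now {}
insert 65 → {65}
insert 61 → {61, 65}
insert 55 → {55, 61, 65}
insert 39 → {39, 55, 61, 65}
process next event → 39; now {55, 61, 65}
insert 45 → {45, 55, 61, 65}
process next event → 45; now {55, 61, 65}
insert 49 → {49, 55, 61, 65}
insert 64 → {49, 55, 61, 64, 65}
process next event → 49; now {55, 61, 64, 65}
insert 43 → {43, 55, 61, 64, 65}
insert 59 → {43, 55, 59, 61, 64, 65}
insert 44 → {43, 44, 55, 59, 61, 64, 65}
process next event → 43; now {44, 55, 59, 61, 64, 65}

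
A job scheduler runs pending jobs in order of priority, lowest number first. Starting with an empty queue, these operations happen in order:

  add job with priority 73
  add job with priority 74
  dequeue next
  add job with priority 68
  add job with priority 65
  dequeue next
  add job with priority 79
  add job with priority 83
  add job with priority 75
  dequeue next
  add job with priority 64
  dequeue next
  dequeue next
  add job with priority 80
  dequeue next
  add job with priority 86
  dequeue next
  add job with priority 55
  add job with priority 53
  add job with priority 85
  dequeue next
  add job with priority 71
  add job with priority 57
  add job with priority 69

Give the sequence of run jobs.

insert 73 → {73}
insert 74 → {73, 74}
dequeue next → 73; now {74}
insert 68 → {68, 74}
insert 65 → {65, 68, 74}
dequeue next → 65; now {68, 74}
insert 79 → {68, 74, 79}
insert 83 → {68, 74, 79, 83}
insert 75 → {68, 74, 75, 79, 83}
dequeue next → 68; now {74, 75, 79, 83}
insert 64 → {64, 74, 75, 79, 83}
dequeue next → 64; now {74, 75, 79, 83}
dequeue next → 74; now {75, 79, 83}
insert 80 → {75, 79, 80, 83}
dequeue next → 75; now {79, 80, 83}
insert 86 → {79, 80, 83, 86}
dequeue next → 79; now {80, 83, 86}
insert 55 → {55, 80, 83, 86}
insert 53 → {53, 55, 80, 83, 86}
insert 85 → {53, 55, 80, 83, 85, 86}
dequeue next → 53; now {55, 80, 83, 85, 86}
insert 71 → {55, 71, 80, 83, 85, 86}
insert 57 → {55, 57, 71, 80, 83, 85, 86}
insert 69 → {55, 57, 69, 71, 80, 83, 85, 86}

73 → 65 → 68 → 64 → 74 → 75 → 79 → 53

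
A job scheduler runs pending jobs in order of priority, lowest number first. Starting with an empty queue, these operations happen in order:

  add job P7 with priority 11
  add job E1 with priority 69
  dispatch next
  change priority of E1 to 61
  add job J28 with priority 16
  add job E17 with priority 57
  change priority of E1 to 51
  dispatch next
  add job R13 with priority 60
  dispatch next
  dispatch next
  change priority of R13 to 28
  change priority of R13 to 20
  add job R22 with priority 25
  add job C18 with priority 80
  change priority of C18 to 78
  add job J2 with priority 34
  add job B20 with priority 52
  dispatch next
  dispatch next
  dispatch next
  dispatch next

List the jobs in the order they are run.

[P7, J28, E1, E17, R13, R22, J2, B20]

add P7 (priority 11) → {P7:11}
add E1 (priority 69) → {P7:11, E1:69}
dispatch next → P7; now {E1:69}
update E1 to priority 61 → {E1:61}
add J28 (priority 16) → {J28:16, E1:61}
add E17 (priority 57) → {J28:16, E17:57, E1:61}
update E1 to priority 51 → {J28:16, E1:51, E17:57}
dispatch next → J28; now {E1:51, E17:57}
add R13 (priority 60) → {E1:51, E17:57, R13:60}
dispatch next → E1; now {E17:57, R13:60}
dispatch next → E17; now {R13:60}
update R13 to priority 28 → {R13:28}
update R13 to priority 20 → {R13:20}
add R22 (priority 25) → {R13:20, R22:25}
add C18 (priority 80) → {R13:20, R22:25, C18:80}
update C18 to priority 78 → {R13:20, R22:25, C18:78}
add J2 (priority 34) → {R13:20, R22:25, J2:34, C18:78}
add B20 (priority 52) → {R13:20, R22:25, J2:34, B20:52, C18:78}
dispatch next → R13; now {R22:25, J2:34, B20:52, C18:78}
dispatch next → R22; now {J2:34, B20:52, C18:78}
dispatch next → J2; now {B20:52, C18:78}
dispatch next → B20; now {C18:78}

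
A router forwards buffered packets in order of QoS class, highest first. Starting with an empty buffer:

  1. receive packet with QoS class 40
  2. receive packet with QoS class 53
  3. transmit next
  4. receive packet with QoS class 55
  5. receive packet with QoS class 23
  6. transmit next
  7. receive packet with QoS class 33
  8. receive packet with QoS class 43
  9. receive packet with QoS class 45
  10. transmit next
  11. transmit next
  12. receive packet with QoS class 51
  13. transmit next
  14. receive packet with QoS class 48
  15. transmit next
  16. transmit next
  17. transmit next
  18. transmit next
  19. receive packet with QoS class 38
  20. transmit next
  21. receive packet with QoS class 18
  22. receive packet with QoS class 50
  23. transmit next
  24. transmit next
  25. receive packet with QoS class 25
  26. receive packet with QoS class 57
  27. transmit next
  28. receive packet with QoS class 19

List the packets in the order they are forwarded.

53 → 55 → 45 → 43 → 51 → 48 → 40 → 33 → 23 → 38 → 50 → 18 → 57

insert 40 → {40}
insert 53 → {53, 40}
transmit next → 53; now {40}
insert 55 → {55, 40}
insert 23 → {55, 40, 23}
transmit next → 55; now {40, 23}
insert 33 → {40, 33, 23}
insert 43 → {43, 40, 33, 23}
insert 45 → {45, 43, 40, 33, 23}
transmit next → 45; now {43, 40, 33, 23}
transmit next → 43; now {40, 33, 23}
insert 51 → {51, 40, 33, 23}
transmit next → 51; now {40, 33, 23}
insert 48 → {48, 40, 33, 23}
transmit next → 48; now {40, 33, 23}
transmit next → 40; now {33, 23}
transmit next → 33; now {23}
transmit next → 23; now {}
insert 38 → {38}
transmit next → 38; now {}
insert 18 → {18}
insert 50 → {50, 18}
transmit next → 50; now {18}
transmit next → 18; now {}
insert 25 → {25}
insert 57 → {57, 25}
transmit next → 57; now {25}
insert 19 → {25, 19}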